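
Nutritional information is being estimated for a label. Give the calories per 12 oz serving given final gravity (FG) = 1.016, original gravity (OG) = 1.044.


ABW = (OG−FG)·131.25·0.79/FG;  °P = 259 − 259/SG (for OG→OE and FG→AE);  RE = 0.1808·OE + 0.8192·AE;  Cal = (6.9·ABW + 4·(RE−0.1))·FG·3.55
ABW = (1.044 − 1.016)·131.25·0.79/1.016 = 2.8575
OE = 259 − 259/1.044 = 10.9157 °P
AE = 259 − 259/1.016 = 4.0787 °P
RE = 0.1808·10.9157 + 0.8192·4.0787 = 5.3149 °P
Cal = (6.9·2.8575 + 4·(5.3149−0.1))·1.016·3.55

146.3510 kcal


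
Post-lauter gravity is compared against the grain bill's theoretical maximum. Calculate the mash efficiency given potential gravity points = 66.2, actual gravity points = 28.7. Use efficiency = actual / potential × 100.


efficiency = 28.7 / 66.2 × 100

43.3535 %


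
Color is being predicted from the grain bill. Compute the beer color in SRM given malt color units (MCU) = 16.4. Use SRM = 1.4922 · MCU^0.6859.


SRM = 1.4922 · 16.4^0.6859

10.1646 SRM


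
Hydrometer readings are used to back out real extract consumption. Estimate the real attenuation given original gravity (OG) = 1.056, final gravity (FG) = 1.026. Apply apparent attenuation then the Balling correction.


AA = (OG−FG)/(OG−1)·100;  RA = AA·0.8192
AA = (1.056 − 1.026)/(1.056 − 1)·100 = 53.5714
RA = 53.5714·0.8192

43.8857 %


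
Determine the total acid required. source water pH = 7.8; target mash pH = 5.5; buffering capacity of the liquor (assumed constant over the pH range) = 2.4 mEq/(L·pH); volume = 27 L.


acid = buffering capacity · (pH_source − pH_target) · V
acid = 2.4 · (7.8 − 5.5) · 27

149.0400 mEq


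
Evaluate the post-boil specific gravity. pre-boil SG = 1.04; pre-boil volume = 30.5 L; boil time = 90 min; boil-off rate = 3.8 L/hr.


V_post = V_pre − rate·(t/60);  SG_post = 1 + (SG_pre−1)·V_pre/V_post
V_post = 30.5 − 3.8·(90/60) = 24.8000
SG_post = 1 + (1.04 − 1)·30.5/24.8000

1.0492


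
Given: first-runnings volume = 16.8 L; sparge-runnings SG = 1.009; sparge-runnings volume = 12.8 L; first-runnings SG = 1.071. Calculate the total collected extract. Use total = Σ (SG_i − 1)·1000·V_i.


first = (1.071 − 1)·1000·16.8 = 1192.8000
sparge = (1.009 − 1)·1000·12.8 = 115.2000
total = 1192.8000 + 115.2000

1308.0000 gravity·L


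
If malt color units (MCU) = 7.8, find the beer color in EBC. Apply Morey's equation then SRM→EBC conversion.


SRM = 1.4922·MCU^0.6859;  EBC = SRM·1.97
SRM = 1.4922·7.8^0.6859 = 6.1054
EBC = 6.1054·1.97

12.0277 EBC


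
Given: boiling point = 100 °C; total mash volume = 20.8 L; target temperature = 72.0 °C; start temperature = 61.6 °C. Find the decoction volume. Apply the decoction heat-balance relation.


V_dec = V_total·(T_target − T_start)/(T_boil − T_start)
V_dec = 20.8·(72.0 − 61.6)/(100 − 61.6)

5.6333 L


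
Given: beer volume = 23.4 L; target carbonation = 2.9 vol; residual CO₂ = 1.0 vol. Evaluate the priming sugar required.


sugar = (target − residual)·4.0·V
sugar = (2.9 − 1.0)·4.0·23.4

177.8400 g


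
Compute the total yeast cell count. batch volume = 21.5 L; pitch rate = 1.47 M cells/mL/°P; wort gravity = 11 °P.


cells (billions) = rate · V_L · °P
cells = 1.47 · 21.5 · 11

347.6550 billion cells


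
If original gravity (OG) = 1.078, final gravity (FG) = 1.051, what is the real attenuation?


AA = (OG−FG)/(OG−1)·100;  RA = AA·0.8192
AA = (1.078 − 1.051)/(1.078 − 1)·100 = 34.6154
RA = 34.6154·0.8192

28.3569 %


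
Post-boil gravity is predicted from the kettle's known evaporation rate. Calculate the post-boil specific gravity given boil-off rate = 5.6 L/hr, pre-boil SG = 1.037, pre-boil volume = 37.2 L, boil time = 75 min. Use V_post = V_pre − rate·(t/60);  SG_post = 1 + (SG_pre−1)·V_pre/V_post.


V_post = 37.2 − 5.6·(75/60) = 30.2000
SG_post = 1 + (1.037 − 1)·37.2/30.2000

1.0456


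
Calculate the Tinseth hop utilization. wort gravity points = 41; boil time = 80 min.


U = 1.65·0.000125^(GP/1000) · (1 − e^(−0.04·t))/4.15
bigness = 1.65·0.000125^(41/1000) = 1.1415
boil_factor = (1 − e^(−0.04·80))/4.15 = 0.2311
U = 1.1415 · 0.2311

0.2638


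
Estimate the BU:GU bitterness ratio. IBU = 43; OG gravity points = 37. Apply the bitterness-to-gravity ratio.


BU:GU = IBU / OG_points
BU:GU = 43 / 37

1.1622


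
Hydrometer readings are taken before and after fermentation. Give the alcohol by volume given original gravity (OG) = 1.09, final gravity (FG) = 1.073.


ABV = (OG − FG) · 131.25
ABV = (1.09 − 1.073) · 131.25

2.2313 % ABV


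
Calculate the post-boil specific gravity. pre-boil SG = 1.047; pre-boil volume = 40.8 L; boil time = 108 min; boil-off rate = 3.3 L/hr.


V_post = V_pre − rate·(t/60);  SG_post = 1 + (SG_pre−1)·V_pre/V_post
V_post = 40.8 − 3.3·(108/60) = 34.8600
SG_post = 1 + (1.047 − 1)·40.8/34.8600

1.0550


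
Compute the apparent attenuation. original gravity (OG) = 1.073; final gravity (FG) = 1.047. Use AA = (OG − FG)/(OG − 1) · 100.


AA = (1.073 − 1.047)/(1.073 − 1) · 100

35.6164 %


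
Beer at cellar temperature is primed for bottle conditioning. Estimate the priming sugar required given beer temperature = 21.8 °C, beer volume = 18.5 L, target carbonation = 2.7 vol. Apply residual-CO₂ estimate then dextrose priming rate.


residual = 14.695·(0.01821 + 0.09011·e^(−0.04·T));  sugar = (target − residual)·4.0·V
residual = 14.695·(0.01821 + 0.09011·e^(−0.04·21.8)) = 0.8212
sugar = (2.7 − 0.8212)·4.0·18.5

139.0276 g


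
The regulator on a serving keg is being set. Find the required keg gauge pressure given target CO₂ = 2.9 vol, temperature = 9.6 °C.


psi = vols/(0.01821 + 0.09011·e^(−0.04·T)) − 14.695
psi = 2.9/(0.01821 + 0.09011·e^(−0.04·9.6)) − 14.695

21.7432 psi


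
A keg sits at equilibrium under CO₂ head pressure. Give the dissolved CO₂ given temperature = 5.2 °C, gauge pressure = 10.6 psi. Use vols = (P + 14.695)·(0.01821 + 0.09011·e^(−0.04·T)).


vols = (10.6 + 14.695)·(0.01821 + 0.09011·e^(−0.04·5.2))

2.3119 volumes


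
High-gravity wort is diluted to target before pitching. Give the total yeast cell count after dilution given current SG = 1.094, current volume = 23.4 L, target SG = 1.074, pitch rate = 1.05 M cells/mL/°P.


V_w = V·((SG_c−1)/(SG_t−1)−1);  °P = 259 − 259/SG_t;  cells = rate·(V+V_w)·°P
V_w = 23.4·((1.094−1)/(1.074−1)−1) = 6.3243
V_final = 23.4 + 6.3243 = 29.7243
°P = 259 − 259/1.074 = 17.8454
cells = 1.05·29.7243·17.8454

556.9658 billion cells


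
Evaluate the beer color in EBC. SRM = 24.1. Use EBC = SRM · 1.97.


EBC = 24.1 · 1.97

47.4770 EBC


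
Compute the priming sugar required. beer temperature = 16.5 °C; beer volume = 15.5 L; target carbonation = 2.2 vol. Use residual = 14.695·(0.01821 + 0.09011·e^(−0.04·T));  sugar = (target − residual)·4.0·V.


residual = 14.695·(0.01821 + 0.09011·e^(−0.04·16.5)) = 0.9520
sugar = (2.2 − 0.9520)·4.0·15.5

77.3764 g


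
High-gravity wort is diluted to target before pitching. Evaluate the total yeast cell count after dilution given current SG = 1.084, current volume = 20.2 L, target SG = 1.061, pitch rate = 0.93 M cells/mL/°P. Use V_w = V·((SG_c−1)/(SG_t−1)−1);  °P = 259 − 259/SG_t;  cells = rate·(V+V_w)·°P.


V_w = 20.2·((1.084−1)/(1.061−1)−1) = 7.6164
V_final = 20.2 + 7.6164 = 27.8164
°P = 259 − 259/1.061 = 14.8907
cells = 0.93·27.8164·14.8907

385.2104 billion cells


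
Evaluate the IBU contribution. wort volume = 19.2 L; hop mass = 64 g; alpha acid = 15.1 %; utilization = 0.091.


IBU = (α/100)·mass·U·1000 / V
IBU = (15.1/100)·64·0.091·1000 / 19.2

45.8033 IBU


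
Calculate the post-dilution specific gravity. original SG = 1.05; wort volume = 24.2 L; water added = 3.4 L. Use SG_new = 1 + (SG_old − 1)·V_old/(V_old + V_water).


pts = (1.05 − 1)·1000·24.2/(24.2 + 3.4) = 43.8406
SG_new = 1 + 43.8406/1000

1.0438


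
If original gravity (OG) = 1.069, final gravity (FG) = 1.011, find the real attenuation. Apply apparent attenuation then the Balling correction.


AA = (OG−FG)/(OG−1)·100;  RA = AA·0.8192
AA = (1.069 − 1.011)/(1.069 − 1)·100 = 84.0580
RA = 84.0580·0.8192

68.8603 %


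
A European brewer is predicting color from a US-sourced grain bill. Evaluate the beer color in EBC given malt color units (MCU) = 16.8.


SRM = 1.4922·MCU^0.6859;  EBC = SRM·1.97
SRM = 1.4922·16.8^0.6859 = 10.3340
EBC = 10.3340·1.97

20.3579 EBC


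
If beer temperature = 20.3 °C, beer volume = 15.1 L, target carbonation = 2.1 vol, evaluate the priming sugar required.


residual = 14.695·(0.01821 + 0.09011·e^(−0.04·T));  sugar = (target − residual)·4.0·V
residual = 14.695·(0.01821 + 0.09011·e^(−0.04·20.3)) = 0.8555
sugar = (2.1 − 0.8555)·4.0·15.1

75.1687 g


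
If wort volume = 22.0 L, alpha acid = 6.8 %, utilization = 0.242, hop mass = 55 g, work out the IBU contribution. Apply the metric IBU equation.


IBU = (α/100)·mass·U·1000 / V
IBU = (6.8/100)·55·0.242·1000 / 22.0

41.1400 IBU


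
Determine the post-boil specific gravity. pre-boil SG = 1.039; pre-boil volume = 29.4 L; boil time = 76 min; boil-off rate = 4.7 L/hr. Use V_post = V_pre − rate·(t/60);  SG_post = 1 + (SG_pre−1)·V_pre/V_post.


V_post = 29.4 − 4.7·(76/60) = 23.4467
SG_post = 1 + (1.039 − 1)·29.4/23.4467

1.0489


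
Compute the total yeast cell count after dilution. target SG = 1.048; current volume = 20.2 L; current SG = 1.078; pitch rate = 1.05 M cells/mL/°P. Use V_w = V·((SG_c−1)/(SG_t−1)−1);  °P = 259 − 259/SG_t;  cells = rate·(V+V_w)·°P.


V_w = 20.2·((1.078−1)/(1.048−1)−1) = 12.6250
V_final = 20.2 + 12.6250 = 32.8250
°P = 259 − 259/1.048 = 11.8626
cells = 1.05·32.8250·11.8626

408.8592 billion cells


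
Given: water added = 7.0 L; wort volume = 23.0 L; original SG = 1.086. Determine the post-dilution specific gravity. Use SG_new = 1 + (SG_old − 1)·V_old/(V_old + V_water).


pts = (1.086 − 1)·1000·23.0/(23.0 + 7.0) = 65.9333
SG_new = 1 + 65.9333/1000

1.0659


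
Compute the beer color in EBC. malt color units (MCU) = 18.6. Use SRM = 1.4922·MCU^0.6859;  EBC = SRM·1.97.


SRM = 1.4922·18.6^0.6859 = 11.0812
EBC = 11.0812·1.97

21.8299 EBC


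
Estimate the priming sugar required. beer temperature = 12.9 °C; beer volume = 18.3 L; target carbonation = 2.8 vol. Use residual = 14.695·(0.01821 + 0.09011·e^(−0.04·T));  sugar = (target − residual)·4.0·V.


residual = 14.695·(0.01821 + 0.09011·e^(−0.04·12.9)) = 1.0580
sugar = (2.8 − 1.0580)·4.0·18.3

127.5147 g


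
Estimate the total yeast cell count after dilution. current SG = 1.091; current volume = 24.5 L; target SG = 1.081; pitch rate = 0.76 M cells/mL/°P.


V_w = V·((SG_c−1)/(SG_t−1)−1);  °P = 259 − 259/SG_t;  cells = rate·(V+V_w)·°P
V_w = 24.5·((1.091−1)/(1.081−1)−1) = 3.0247
V_final = 24.5 + 3.0247 = 27.5247
°P = 259 − 259/1.081 = 19.4070
cells = 0.76·27.5247·19.4070

405.9711 billion cells


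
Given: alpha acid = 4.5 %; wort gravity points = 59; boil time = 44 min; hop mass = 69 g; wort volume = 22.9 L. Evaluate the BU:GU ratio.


U = 1.65·0.000125^(GP/1000)·(1−e^(−0.04t))/4.15;  IBU = (α/100)·m·U·1000/V;  BU:GU = IBU/GP
U = 1.65·0.000125^(59/1000)·(1−e^(−0.04·44))/4.15 = 0.1937
IBU = (4.5/100)·69·0.1937·1000/22.9 = 26.2655
BU:GU = 26.2655/59

0.4452


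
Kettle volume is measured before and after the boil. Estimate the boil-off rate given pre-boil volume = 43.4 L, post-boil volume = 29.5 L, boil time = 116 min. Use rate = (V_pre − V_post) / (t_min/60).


rate = (43.4 − 29.5) / (116/60)

7.1897 L/hr


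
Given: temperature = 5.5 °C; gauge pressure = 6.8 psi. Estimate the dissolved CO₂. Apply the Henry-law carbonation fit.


vols = (P + 14.695)·(0.01821 + 0.09011·e^(−0.04·T))
vols = (6.8 + 14.695)·(0.01821 + 0.09011·e^(−0.04·5.5))

1.9458 volumes


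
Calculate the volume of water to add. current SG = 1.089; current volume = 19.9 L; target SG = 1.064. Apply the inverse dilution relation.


V_water = V·((SG_curr − 1)/(SG_target − 1) − 1)
V_water = 19.9·((1.089 − 1)/(1.064 − 1) − 1)

7.7734 L


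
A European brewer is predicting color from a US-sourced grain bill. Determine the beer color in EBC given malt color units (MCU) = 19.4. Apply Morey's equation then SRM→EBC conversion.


SRM = 1.4922·MCU^0.6859;  EBC = SRM·1.97
SRM = 1.4922·19.4^0.6859 = 11.4059
EBC = 11.4059·1.97

22.4697 EBC


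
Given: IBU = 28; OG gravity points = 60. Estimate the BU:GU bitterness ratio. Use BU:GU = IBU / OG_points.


BU:GU = 28 / 60

0.4667


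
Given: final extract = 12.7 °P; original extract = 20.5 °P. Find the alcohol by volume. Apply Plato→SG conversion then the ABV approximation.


SG = 259/(259 − P);  ABV = (OG − FG)·131.25
OG = 259/(259 − 20.5) = 1.0860
FG = 259/(259 − 12.7) = 1.0516
ABV = (1.0860 − 1.0516)·131.25

4.5138 % ABV


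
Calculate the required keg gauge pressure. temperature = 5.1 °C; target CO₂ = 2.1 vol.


psi = vols/(0.01821 + 0.09011·e^(−0.04·T)) − 14.695
psi = 2.1/(0.01821 + 0.09011·e^(−0.04·5.1)) − 14.695

8.2079 psi


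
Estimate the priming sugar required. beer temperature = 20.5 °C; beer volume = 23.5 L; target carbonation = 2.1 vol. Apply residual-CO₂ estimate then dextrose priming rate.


residual = 14.695·(0.01821 + 0.09011·e^(−0.04·T));  sugar = (target − residual)·4.0·V
residual = 14.695·(0.01821 + 0.09011·e^(−0.04·20.5)) = 0.8508
sugar = (2.1 − 0.8508)·4.0·23.5

117.4247 g


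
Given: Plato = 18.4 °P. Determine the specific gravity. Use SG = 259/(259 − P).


SG = 259/(259 − 18.4)

1.0765


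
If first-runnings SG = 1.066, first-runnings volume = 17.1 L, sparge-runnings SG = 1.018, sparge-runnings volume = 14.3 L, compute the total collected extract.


total = Σ (SG_i − 1)·1000·V_i
first = (1.066 − 1)·1000·17.1 = 1128.6000
sparge = (1.018 − 1)·1000·14.3 = 257.4000
total = 1128.6000 + 257.4000

1386.0000 gravity·L


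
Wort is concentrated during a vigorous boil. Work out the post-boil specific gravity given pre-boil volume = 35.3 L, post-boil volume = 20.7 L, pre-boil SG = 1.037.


SG_post = 1 + (SG_pre − 1)·V_pre/V_post
pts_pre = (1.037 − 1)·1000 = 37.0000
pts_post = 37.0000·35.3/20.7 = 63.0966
SG_post = 1 + 63.0966/1000

1.0631


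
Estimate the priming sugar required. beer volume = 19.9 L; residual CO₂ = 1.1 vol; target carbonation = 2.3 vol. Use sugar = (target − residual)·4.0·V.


sugar = (2.3 − 1.1)·4.0·19.9

95.5200 g


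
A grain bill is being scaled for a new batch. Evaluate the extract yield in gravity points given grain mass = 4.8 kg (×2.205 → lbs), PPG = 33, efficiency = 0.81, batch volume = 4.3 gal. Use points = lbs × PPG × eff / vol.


lbs = 4.8 × 2.205 = 10.5840
points = 10.5840 × 33 × 0.81 / 4.3

65.7931 points


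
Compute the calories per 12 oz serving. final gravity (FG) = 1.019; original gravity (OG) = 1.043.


ABW = (OG−FG)·131.25·0.79/FG;  °P = 259 − 259/SG (for OG→OE and FG→AE);  RE = 0.1808·OE + 0.8192·AE;  Cal = (6.9·ABW + 4·(RE−0.1))·FG·3.55
ABW = (1.043 − 1.019)·131.25·0.79/1.019 = 2.4421
OE = 259 − 259/1.043 = 10.6779 °P
AE = 259 − 259/1.019 = 4.8292 °P
RE = 0.1808·10.6779 + 0.8192·4.8292 = 5.8867 °P
Cal = (6.9·2.4421 + 4·(5.8867−0.1))·1.019·3.55

144.6878 kcal


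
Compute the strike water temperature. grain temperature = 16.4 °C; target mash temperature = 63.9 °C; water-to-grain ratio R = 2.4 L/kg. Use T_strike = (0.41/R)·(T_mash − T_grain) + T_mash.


T_strike = (0.41/2.4)·(63.9 − 16.4) + 63.9

72.0146 °C


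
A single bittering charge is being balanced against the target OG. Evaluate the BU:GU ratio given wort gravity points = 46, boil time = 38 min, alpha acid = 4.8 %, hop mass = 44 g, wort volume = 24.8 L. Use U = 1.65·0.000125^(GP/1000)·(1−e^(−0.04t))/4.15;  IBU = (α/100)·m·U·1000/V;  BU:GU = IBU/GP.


U = 1.65·0.000125^(46/1000)·(1−e^(−0.04·38))/4.15 = 0.2054
IBU = (4.8/100)·44·0.2054·1000/24.8 = 17.4963
BU:GU = 17.4963/46

0.3804


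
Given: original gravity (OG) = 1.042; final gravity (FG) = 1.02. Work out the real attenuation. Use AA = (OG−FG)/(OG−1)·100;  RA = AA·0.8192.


AA = (1.042 − 1.02)/(1.042 − 1)·100 = 52.3810
RA = 52.3810·0.8192

42.9105 %


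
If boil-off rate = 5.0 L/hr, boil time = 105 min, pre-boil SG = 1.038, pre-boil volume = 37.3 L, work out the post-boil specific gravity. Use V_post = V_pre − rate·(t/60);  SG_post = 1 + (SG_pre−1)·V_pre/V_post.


V_post = 37.3 − 5.0·(105/60) = 28.5500
SG_post = 1 + (1.038 − 1)·37.3/28.5500

1.0496


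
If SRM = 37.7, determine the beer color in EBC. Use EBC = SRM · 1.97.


EBC = 37.7 · 1.97

74.2690 EBC


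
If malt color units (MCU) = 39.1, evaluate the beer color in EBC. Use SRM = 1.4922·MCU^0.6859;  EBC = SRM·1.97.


SRM = 1.4922·39.1^0.6859 = 18.4460
EBC = 18.4460·1.97

36.3385 EBC


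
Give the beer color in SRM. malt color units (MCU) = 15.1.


SRM = 1.4922 · MCU^0.6859
SRM = 1.4922 · 15.1^0.6859

9.6048 SRM


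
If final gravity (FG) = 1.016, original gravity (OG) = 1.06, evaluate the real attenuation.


AA = (OG−FG)/(OG−1)·100;  RA = AA·0.8192
AA = (1.06 − 1.016)/(1.06 − 1)·100 = 73.3333
RA = 73.3333·0.8192

60.0747 %


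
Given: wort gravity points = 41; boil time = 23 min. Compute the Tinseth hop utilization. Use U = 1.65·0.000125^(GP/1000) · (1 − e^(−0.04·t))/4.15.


bigness = 1.65·0.000125^(41/1000) = 1.1415
boil_factor = (1 − e^(−0.04·23))/4.15 = 0.1449
U = 1.1415 · 0.1449

0.1654


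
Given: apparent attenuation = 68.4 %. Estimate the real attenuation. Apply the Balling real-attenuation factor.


RA = AA · 0.8192
RA = 68.4 · 0.8192

56.0333 %


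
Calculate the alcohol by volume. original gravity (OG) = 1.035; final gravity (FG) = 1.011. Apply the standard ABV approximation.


ABV = (OG − FG) · 131.25
ABV = (1.035 − 1.011) · 131.25

3.1500 % ABV


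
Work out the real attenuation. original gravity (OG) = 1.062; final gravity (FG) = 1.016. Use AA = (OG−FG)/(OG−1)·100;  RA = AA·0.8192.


AA = (1.062 − 1.016)/(1.062 − 1)·100 = 74.1935
RA = 74.1935·0.8192

60.7794 %


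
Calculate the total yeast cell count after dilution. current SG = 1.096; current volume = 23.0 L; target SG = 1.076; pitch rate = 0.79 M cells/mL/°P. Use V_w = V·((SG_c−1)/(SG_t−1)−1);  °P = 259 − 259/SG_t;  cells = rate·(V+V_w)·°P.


V_w = 23.0·((1.096−1)/(1.076−1)−1) = 6.0526
V_final = 23.0 + 6.0526 = 29.0526
°P = 259 − 259/1.076 = 18.2937
cells = 0.79·29.0526·18.2937

419.8688 billion cells


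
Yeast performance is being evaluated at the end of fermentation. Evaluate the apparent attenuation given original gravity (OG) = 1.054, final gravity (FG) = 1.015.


AA = (OG − FG)/(OG − 1) · 100
AA = (1.054 − 1.015)/(1.054 − 1) · 100

72.2222 %


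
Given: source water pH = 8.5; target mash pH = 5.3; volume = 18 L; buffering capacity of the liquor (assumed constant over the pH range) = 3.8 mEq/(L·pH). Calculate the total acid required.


acid = buffering capacity · (pH_source − pH_target) · V
acid = 3.8 · (8.5 − 5.3) · 18

218.8800 mEq


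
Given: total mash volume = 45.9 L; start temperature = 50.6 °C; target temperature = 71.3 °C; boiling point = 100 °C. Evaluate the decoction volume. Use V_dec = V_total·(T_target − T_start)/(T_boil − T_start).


V_dec = 45.9·(71.3 − 50.6)/(100 − 50.6)

19.2334 L


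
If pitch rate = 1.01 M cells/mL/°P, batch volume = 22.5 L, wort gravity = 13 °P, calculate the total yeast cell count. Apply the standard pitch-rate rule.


cells (billions) = rate · V_L · °P
cells = 1.01 · 22.5 · 13

295.4250 billion cells


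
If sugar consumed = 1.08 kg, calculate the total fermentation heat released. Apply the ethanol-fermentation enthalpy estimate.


Q = m_sugar · 590 kJ/kg
Q = 1.08 · 590

637.2000 kJ


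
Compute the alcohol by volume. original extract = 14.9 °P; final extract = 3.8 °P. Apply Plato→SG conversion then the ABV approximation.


SG = 259/(259 − P);  ABV = (OG − FG)·131.25
OG = 259/(259 − 14.9) = 1.0610
FG = 259/(259 − 3.8) = 1.0149
ABV = (1.0610 − 1.0149)·131.25

6.0572 % ABV


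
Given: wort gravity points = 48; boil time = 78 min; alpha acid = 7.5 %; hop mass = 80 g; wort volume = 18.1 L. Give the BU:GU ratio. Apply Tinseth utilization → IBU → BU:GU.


U = 1.65·0.000125^(GP/1000)·(1−e^(−0.04t))/4.15;  IBU = (α/100)·m·U·1000/V;  BU:GU = IBU/GP
U = 1.65·0.000125^(48/1000)·(1−e^(−0.04·78))/4.15 = 0.2469
IBU = (7.5/100)·80·0.2469·1000/18.1 = 81.8364
BU:GU = 81.8364/48

1.7049


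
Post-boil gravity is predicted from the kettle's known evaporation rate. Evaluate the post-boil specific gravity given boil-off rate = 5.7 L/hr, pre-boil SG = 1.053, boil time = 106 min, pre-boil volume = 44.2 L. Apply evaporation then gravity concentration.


V_post = V_pre − rate·(t/60);  SG_post = 1 + (SG_pre−1)·V_pre/V_post
V_post = 44.2 − 5.7·(106/60) = 34.1300
SG_post = 1 + (1.053 − 1)·44.2/34.1300

1.0686


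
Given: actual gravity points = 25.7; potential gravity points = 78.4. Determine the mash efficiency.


efficiency = actual / potential × 100
efficiency = 25.7 / 78.4 × 100

32.7806 %


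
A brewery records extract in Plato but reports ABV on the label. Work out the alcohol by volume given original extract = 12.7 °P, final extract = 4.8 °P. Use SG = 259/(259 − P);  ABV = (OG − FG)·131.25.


OG = 259/(259 − 12.7) = 1.0516
FG = 259/(259 − 4.8) = 1.0189
ABV = (1.0516 − 1.0189)·131.25

4.2893 % ABV


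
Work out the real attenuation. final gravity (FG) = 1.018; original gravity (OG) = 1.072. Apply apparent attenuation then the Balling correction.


AA = (OG−FG)/(OG−1)·100;  RA = AA·0.8192
AA = (1.072 − 1.018)/(1.072 − 1)·100 = 75.0000
RA = 75.0000·0.8192

61.4400 %


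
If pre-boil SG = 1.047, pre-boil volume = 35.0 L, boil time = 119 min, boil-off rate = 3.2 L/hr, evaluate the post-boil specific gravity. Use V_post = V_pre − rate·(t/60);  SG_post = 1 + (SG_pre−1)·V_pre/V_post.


V_post = 35.0 − 3.2·(119/60) = 28.6533
SG_post = 1 + (1.047 − 1)·35.0/28.6533

1.0574


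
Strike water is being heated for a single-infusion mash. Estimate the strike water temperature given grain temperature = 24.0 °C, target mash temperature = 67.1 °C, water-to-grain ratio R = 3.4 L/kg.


T_strike = (0.41/R)·(T_mash − T_grain) + T_mash
T_strike = (0.41/3.4)·(67.1 − 24.0) + 67.1

72.2974 °C


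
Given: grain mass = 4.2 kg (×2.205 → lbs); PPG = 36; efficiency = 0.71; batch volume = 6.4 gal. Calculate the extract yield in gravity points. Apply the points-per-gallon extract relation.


points = lbs × PPG × eff / vol
lbs = 4.2 × 2.205 = 9.2610
points = 9.2610 × 36 × 0.71 / 6.4

36.9861 points


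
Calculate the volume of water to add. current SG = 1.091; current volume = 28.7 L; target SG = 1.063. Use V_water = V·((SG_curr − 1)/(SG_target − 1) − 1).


V_water = 28.7·((1.091 − 1)/(1.063 − 1) − 1)

12.7556 L


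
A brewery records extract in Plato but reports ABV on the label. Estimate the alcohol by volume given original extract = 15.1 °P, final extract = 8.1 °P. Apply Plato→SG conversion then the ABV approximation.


SG = 259/(259 − P);  ABV = (OG − FG)·131.25
OG = 259/(259 − 15.1) = 1.0619
FG = 259/(259 − 8.1) = 1.0323
ABV = (1.0619 − 1.0323)·131.25

3.8885 % ABV


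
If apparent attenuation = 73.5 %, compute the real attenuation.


RA = AA · 0.8192
RA = 73.5 · 0.8192

60.2112 %


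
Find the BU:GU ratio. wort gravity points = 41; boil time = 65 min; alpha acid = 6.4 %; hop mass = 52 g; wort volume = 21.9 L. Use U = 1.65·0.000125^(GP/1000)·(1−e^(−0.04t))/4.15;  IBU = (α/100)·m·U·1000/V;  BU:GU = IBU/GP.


U = 1.65·0.000125^(41/1000)·(1−e^(−0.04·65))/4.15 = 0.2546
IBU = (6.4/100)·52·0.2546·1000/21.9 = 38.6929
BU:GU = 38.6929/41

0.9437


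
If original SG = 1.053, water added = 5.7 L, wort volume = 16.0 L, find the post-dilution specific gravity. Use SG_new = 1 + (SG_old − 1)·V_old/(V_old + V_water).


pts = (1.053 − 1)·1000·16.0/(16.0 + 5.7) = 39.0783
SG_new = 1 + 39.0783/1000

1.0391


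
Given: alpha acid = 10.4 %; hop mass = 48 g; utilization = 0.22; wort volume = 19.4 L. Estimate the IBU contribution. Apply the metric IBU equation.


IBU = (α/100)·mass·U·1000 / V
IBU = (10.4/100)·48·0.22·1000 / 19.4

56.6103 IBU


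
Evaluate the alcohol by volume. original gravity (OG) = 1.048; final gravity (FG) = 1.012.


ABV = (OG − FG) · 131.25
ABV = (1.048 − 1.012) · 131.25

4.7250 % ABV


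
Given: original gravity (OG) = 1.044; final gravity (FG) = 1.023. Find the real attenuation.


AA = (OG−FG)/(OG−1)·100;  RA = AA·0.8192
AA = (1.044 − 1.023)/(1.044 − 1)·100 = 47.7273
RA = 47.7273·0.8192

39.0982 %


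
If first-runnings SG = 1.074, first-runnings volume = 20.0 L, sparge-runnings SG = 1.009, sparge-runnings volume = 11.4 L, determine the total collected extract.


total = Σ (SG_i − 1)·1000·V_i
first = (1.074 − 1)·1000·20.0 = 1480.0000
sparge = (1.009 − 1)·1000·11.4 = 102.6000
total = 1480.0000 + 102.6000

1582.6000 gravity·L


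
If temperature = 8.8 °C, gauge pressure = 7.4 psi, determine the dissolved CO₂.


vols = (P + 14.695)·(0.01821 + 0.09011·e^(−0.04·T))
vols = (7.4 + 14.695)·(0.01821 + 0.09011·e^(−0.04·8.8))

1.8026 volumes


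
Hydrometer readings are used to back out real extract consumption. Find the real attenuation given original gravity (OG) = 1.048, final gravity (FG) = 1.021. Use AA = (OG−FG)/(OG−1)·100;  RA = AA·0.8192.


AA = (1.048 − 1.021)/(1.048 − 1)·100 = 56.2500
RA = 56.2500·0.8192

46.0800 %


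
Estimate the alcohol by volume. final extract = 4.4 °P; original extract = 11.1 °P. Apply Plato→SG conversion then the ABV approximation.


SG = 259/(259 − P);  ABV = (OG − FG)·131.25
OG = 259/(259 − 11.1) = 1.0448
FG = 259/(259 − 4.4) = 1.0173
ABV = (1.0448 − 1.0173)·131.25

3.6086 % ABV


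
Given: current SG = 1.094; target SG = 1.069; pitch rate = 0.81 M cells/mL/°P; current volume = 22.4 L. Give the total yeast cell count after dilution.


V_w = V·((SG_c−1)/(SG_t−1)−1);  °P = 259 − 259/SG_t;  cells = rate·(V+V_w)·°P
V_w = 22.4·((1.094−1)/(1.069−1)−1) = 8.1159
V_final = 22.4 + 8.1159 = 30.5159
°P = 259 − 259/1.069 = 16.7175
cells = 0.81·30.5159·16.7175

413.2215 billion cells


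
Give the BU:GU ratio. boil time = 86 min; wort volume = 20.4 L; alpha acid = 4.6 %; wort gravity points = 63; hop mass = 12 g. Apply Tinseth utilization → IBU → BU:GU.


U = 1.65·0.000125^(GP/1000)·(1−e^(−0.04t))/4.15;  IBU = (α/100)·m·U·1000/V;  BU:GU = IBU/GP
U = 1.65·0.000125^(63/1000)·(1−e^(−0.04·86))/4.15 = 0.2185
IBU = (4.6/100)·12·0.2185·1000/20.4 = 5.9115
BU:GU = 5.9115/63

0.0938


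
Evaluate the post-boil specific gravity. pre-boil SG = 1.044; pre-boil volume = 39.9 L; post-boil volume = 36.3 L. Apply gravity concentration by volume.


SG_post = 1 + (SG_pre − 1)·V_pre/V_post
pts_pre = (1.044 − 1)·1000 = 44.0000
pts_post = 44.0000·39.9/36.3 = 48.3636
SG_post = 1 + 48.3636/1000

1.0484


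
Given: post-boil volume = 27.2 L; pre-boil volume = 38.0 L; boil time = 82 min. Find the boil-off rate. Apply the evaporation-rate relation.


rate = (V_pre − V_post) / (t_min/60)
rate = (38.0 − 27.2) / (82/60)

7.9024 L/hr


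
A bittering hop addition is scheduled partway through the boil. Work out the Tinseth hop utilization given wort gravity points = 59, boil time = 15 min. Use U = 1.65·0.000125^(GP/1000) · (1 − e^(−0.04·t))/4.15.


bigness = 1.65·0.000125^(59/1000) = 0.9710
boil_factor = (1 − e^(−0.04·15))/4.15 = 0.1087
U = 0.9710 · 0.1087

0.1056


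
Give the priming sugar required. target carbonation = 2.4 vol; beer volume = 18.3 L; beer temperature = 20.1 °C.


residual = 14.695·(0.01821 + 0.09011·e^(−0.04·T));  sugar = (target − residual)·4.0·V
residual = 14.695·(0.01821 + 0.09011·e^(−0.04·20.1)) = 0.8602
sugar = (2.4 − 0.8602)·4.0·18.3

112.7128 g


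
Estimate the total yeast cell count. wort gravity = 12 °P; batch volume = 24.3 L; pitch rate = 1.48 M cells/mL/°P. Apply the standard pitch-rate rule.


cells (billions) = rate · V_L · °P
cells = 1.48 · 24.3 · 12

431.5680 billion cells


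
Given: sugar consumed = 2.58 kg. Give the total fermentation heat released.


Q = m_sugar · 590 kJ/kg
Q = 2.58 · 590

1522.2000 kJ


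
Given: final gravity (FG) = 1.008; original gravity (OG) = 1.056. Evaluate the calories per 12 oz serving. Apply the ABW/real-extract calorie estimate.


ABW = (OG−FG)·131.25·0.79/FG;  °P = 259 − 259/SG (for OG→OE and FG→AE);  RE = 0.1808·OE + 0.8192·AE;  Cal = (6.9·ABW + 4·(RE−0.1))·FG·3.55
ABW = (1.056 − 1.008)·131.25·0.79/1.008 = 4.9375
OE = 259 − 259/1.056 = 13.7348 °P
AE = 259 − 259/1.008 = 2.0556 °P
RE = 0.1808·13.7348 + 0.8192·2.0556 = 4.1672 °P
Cal = (6.9·4.9375 + 4·(4.1672−0.1))·1.008·3.55

180.1275 kcal


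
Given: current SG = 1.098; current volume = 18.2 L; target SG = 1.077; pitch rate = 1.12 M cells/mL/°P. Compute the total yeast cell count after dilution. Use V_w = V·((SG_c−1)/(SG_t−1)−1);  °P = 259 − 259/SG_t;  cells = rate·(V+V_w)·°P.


V_w = 18.2·((1.098−1)/(1.077−1)−1) = 4.9636
V_final = 18.2 + 4.9636 = 23.1636
°P = 259 − 259/1.077 = 18.5172
cells = 1.12·23.1636·18.5172

480.3962 billion cells


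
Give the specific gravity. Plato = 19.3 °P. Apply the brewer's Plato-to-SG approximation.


SG = 259/(259 − P)
SG = 259/(259 − 19.3)

1.0805


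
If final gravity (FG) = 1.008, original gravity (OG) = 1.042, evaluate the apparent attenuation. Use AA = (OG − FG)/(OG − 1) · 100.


AA = (1.042 − 1.008)/(1.042 − 1) · 100

80.9524 %


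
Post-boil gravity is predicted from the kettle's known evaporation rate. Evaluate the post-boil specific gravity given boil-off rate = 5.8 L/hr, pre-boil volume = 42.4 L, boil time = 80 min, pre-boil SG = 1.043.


V_post = V_pre − rate·(t/60);  SG_post = 1 + (SG_pre−1)·V_pre/V_post
V_post = 42.4 − 5.8·(80/60) = 34.6667
SG_post = 1 + (1.043 − 1)·42.4/34.6667

1.0526


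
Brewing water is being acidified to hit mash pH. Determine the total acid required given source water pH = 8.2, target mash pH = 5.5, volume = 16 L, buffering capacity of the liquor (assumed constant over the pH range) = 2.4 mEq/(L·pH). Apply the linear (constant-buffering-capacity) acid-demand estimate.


acid = buffering capacity · (pH_source − pH_target) · V
acid = 2.4 · (8.2 − 5.5) · 16

103.6800 mEq


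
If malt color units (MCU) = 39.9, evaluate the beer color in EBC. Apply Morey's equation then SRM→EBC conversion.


SRM = 1.4922·MCU^0.6859;  EBC = SRM·1.97
SRM = 1.4922·39.9^0.6859 = 18.7040
EBC = 18.7040·1.97

36.8469 EBC


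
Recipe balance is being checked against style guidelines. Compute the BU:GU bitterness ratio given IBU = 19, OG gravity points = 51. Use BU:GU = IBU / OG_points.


BU:GU = 19 / 51

0.3725


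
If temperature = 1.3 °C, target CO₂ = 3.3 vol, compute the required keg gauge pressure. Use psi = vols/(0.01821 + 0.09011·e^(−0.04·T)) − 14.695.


psi = 3.3/(0.01821 + 0.09011·e^(−0.04·1.3)) − 14.695

17.1110 psi


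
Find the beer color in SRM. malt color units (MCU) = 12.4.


SRM = 1.4922 · MCU^0.6859
SRM = 1.4922 · 12.4^0.6859

8.3908 SRM


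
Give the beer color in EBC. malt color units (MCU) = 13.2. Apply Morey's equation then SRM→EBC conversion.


SRM = 1.4922·MCU^0.6859;  EBC = SRM·1.97
SRM = 1.4922·13.2^0.6859 = 8.7585
EBC = 8.7585·1.97

17.2542 EBC


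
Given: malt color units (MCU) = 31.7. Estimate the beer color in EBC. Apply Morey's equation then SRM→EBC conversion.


SRM = 1.4922·MCU^0.6859;  EBC = SRM·1.97
SRM = 1.4922·31.7^0.6859 = 15.9736
EBC = 15.9736·1.97

31.4680 EBC


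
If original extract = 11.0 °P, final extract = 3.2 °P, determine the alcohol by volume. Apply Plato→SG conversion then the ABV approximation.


SG = 259/(259 − P);  ABV = (OG − FG)·131.25
OG = 259/(259 − 11.0) = 1.0444
FG = 259/(259 − 3.2) = 1.0125
ABV = (1.0444 − 1.0125)·131.25

4.1797 % ABV


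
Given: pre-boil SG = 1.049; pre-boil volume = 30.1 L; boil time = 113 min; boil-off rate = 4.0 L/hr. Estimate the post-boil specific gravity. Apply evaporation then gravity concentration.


V_post = V_pre − rate·(t/60);  SG_post = 1 + (SG_pre−1)·V_pre/V_post
V_post = 30.1 − 4.0·(113/60) = 22.5667
SG_post = 1 + (1.049 − 1)·30.1/22.5667

1.0654


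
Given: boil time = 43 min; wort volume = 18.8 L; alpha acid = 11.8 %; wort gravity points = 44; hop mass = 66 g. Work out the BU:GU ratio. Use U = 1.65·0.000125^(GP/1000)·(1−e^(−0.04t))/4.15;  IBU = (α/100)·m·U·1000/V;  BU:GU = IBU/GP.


U = 1.65·0.000125^(44/1000)·(1−e^(−0.04·43))/4.15 = 0.2198
IBU = (11.8/100)·66·0.2198·1000/18.8 = 91.0492
BU:GU = 91.0492/44

2.0693


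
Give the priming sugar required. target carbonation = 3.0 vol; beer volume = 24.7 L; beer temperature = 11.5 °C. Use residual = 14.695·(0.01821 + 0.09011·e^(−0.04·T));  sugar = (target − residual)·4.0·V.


residual = 14.695·(0.01821 + 0.09011·e^(−0.04·11.5)) = 1.1035
sugar = (3.0 − 1.1035)·4.0·24.7

187.3722 g


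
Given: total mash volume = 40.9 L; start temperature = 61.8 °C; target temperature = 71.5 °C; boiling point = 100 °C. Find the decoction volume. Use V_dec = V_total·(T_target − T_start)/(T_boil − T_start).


V_dec = 40.9·(71.5 − 61.8)/(100 − 61.8)

10.3856 L


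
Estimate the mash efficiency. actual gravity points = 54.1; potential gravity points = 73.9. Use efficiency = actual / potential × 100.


efficiency = 54.1 / 73.9 × 100

73.2070 %


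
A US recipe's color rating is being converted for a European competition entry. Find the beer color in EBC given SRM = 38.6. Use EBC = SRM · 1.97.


EBC = 38.6 · 1.97

76.0420 EBC


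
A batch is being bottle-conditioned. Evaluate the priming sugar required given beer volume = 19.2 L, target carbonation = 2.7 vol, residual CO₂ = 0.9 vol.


sugar = (target − residual)·4.0·V
sugar = (2.7 − 0.9)·4.0·19.2

138.2400 g


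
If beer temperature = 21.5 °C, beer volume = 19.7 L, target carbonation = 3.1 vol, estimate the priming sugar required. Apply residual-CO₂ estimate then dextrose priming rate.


residual = 14.695·(0.01821 + 0.09011·e^(−0.04·T));  sugar = (target − residual)·4.0·V
residual = 14.695·(0.01821 + 0.09011·e^(−0.04·21.5)) = 0.8279
sugar = (3.1 − 0.8279)·4.0·19.7

179.0389 g


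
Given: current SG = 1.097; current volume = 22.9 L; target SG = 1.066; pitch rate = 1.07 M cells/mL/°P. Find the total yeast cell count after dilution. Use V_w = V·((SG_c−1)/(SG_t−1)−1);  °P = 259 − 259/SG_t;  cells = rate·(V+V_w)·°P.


V_w = 22.9·((1.097−1)/(1.066−1)−1) = 10.7561
V_final = 22.9 + 10.7561 = 33.6561
°P = 259 − 259/1.066 = 16.0356
cells = 1.07·33.6561·16.0356

577.4755 billion cells


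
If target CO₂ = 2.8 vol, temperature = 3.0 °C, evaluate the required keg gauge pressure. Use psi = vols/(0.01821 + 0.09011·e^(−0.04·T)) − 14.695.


psi = 2.8/(0.01821 + 0.09011·e^(−0.04·3.0)) − 14.695

13.8385 psi


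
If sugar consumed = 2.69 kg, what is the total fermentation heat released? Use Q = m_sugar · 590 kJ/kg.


Q = 2.69 · 590

1587.1000 kJ


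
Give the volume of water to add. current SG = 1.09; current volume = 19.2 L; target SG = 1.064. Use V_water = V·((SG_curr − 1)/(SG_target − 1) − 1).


V_water = 19.2·((1.09 − 1)/(1.064 − 1) − 1)

7.8000 L


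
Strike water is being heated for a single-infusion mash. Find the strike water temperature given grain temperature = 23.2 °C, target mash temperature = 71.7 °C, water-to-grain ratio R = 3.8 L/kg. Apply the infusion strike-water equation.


T_strike = (0.41/R)·(T_mash − T_grain) + T_mash
T_strike = (0.41/3.8)·(71.7 − 23.2) + 71.7

76.9329 °C


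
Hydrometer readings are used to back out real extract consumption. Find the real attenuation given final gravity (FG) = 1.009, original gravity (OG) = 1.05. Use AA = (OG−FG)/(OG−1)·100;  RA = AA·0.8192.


AA = (1.05 − 1.009)/(1.05 − 1)·100 = 82.0000
RA = 82.0000·0.8192

67.1744 %


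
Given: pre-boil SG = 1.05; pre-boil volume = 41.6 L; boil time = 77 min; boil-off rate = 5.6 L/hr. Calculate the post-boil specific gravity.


V_post = V_pre − rate·(t/60);  SG_post = 1 + (SG_pre−1)·V_pre/V_post
V_post = 41.6 − 5.6·(77/60) = 34.4133
SG_post = 1 + (1.05 − 1)·41.6/34.4133

1.0604


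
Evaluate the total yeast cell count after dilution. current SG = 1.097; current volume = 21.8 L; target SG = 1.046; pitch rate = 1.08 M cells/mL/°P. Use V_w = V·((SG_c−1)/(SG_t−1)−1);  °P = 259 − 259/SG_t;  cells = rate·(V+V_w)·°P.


V_w = 21.8·((1.097−1)/(1.046−1)−1) = 24.1696
V_final = 21.8 + 24.1696 = 45.9696
°P = 259 − 259/1.046 = 11.3901
cells = 1.08·45.9696·11.3901

565.4837 billion cells


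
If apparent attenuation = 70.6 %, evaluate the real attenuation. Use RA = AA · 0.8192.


RA = 70.6 · 0.8192

57.8355 %


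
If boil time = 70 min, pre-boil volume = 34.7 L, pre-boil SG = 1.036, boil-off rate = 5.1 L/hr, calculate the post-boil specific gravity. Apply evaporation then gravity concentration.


V_post = V_pre − rate·(t/60);  SG_post = 1 + (SG_pre−1)·V_pre/V_post
V_post = 34.7 − 5.1·(70/60) = 28.7500
SG_post = 1 + (1.036 − 1)·34.7/28.7500

1.0435


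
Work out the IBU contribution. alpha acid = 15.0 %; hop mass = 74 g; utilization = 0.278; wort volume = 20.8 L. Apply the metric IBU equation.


IBU = (α/100)·mass·U·1000 / V
IBU = (15.0/100)·74·0.278·1000 / 20.8

148.3558 IBU


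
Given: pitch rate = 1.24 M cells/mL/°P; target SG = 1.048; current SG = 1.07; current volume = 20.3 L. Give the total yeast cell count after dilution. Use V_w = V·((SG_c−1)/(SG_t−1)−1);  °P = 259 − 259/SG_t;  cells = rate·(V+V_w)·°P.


V_w = 20.3·((1.07−1)/(1.048−1)−1) = 9.3042
V_final = 20.3 + 9.3042 = 29.6042
°P = 259 − 259/1.048 = 11.8626
cells = 1.24·29.6042·11.8626

435.4660 billion cells


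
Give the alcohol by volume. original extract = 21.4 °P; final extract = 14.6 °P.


SG = 259/(259 − P);  ABV = (OG − FG)·131.25
OG = 259/(259 − 21.4) = 1.0901
FG = 259/(259 − 14.6) = 1.0597
ABV = (1.0901 − 1.0597)·131.25

3.9807 % ABV


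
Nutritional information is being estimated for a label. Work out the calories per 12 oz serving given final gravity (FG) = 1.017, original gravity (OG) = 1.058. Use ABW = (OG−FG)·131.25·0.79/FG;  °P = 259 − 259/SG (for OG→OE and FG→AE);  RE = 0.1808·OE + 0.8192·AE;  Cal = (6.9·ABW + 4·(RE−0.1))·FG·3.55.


ABW = (1.058 − 1.017)·131.25·0.79/1.017 = 4.1801
OE = 259 − 259/1.058 = 14.1985 °P
AE = 259 − 259/1.017 = 4.3294 °P
RE = 0.1808·14.1985 + 0.8192·4.3294 = 6.1137 °P
Cal = (6.9·4.1801 + 4·(6.1137−0.1))·1.017·3.55

190.9795 kcal


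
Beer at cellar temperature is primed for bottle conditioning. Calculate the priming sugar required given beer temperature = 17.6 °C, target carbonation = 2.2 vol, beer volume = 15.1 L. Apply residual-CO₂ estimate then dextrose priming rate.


residual = 14.695·(0.01821 + 0.09011·e^(−0.04·T));  sugar = (target − residual)·4.0·V
residual = 14.695·(0.01821 + 0.09011·e^(−0.04·17.6)) = 0.9225
sugar = (2.2 − 0.9225)·4.0·15.1

77.1590 g
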